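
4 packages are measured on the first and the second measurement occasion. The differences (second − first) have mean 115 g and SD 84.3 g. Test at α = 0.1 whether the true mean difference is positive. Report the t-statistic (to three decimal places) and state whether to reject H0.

H0: μ_d = 0; H1: μ_d > 0 (paired t-test on the differences, right-tailed).
t = d̄/(s_d/√n) = 115/(84.3/√4) = 2.728
df = n − 1 = 3
p-value = P(T ≥ 2.728) ≈ 0.036
Since p ≈ 0.036 < α = 0.1, reject H0; the data support H1.

t = 2.728; reject H0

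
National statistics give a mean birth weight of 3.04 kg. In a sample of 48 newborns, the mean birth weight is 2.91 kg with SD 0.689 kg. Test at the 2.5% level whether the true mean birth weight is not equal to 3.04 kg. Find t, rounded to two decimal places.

-1.31

H0: μ = 3.04; H1: μ ≠ 3.04 (one-sample t-test, two-sided).
t = (x̄ − μ₀)/(s/√n) = (2.91 − 3.04)/(0.689/√48) = -1.31
df = n − 1 = 47
Two-sided p-value ≈ 0.1975
Since p ≈ 0.1975 > α = 0.025, fail to reject H0; the data do not provide sufficient evidence against H0.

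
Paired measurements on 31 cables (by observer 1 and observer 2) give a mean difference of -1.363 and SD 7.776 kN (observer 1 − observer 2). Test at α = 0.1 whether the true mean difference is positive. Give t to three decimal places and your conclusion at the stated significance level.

t = -0.976; fail to reject H0

H0: μ_d = 0; H1: μ_d > 0 (paired t-test on the differences, right-tailed).
t = d̄/(s_d/√n) = -1.363/(7.776/√31) = -0.976
df = n − 1 = 30
p-value = P(T ≥ -0.976) ≈ 0.832
Since p ≈ 0.832 > α = 0.1, fail to reject H0; the evidence is not statistically significant.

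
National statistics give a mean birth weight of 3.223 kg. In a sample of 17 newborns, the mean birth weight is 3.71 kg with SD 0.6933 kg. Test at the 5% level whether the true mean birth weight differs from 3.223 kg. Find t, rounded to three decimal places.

H0: μ = 3.223; H1: μ ≠ 3.223 (one-sample t-test, two-sided).
t = (x̄ − μ₀)/(s/√n) = (3.71 − 3.223)/(0.6933/√17) = 2.896
df = n − 1 = 16
Two-sided p-value ≈ 0.011
Since p ≈ 0.011 < α = 0.05, reject H0; the data support H1.

2.896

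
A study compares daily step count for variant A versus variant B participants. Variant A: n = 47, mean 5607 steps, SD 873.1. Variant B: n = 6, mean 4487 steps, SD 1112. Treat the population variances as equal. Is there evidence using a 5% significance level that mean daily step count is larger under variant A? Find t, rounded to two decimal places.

2.87

Let group 1 = variant A, group 2 = variant B. H0: μ_1 = μ_2; H1: μ_1 > μ_2 (two-sample pooled-variance t-test, right-tailed).
s_p² = [(47−1)·873.1² + (6−1)·1112²]/(47+6−2) = 808798
t = (5607 − 4487)/√[808798·(1/47 + 1/6)] = 2.87
df = n₁ + n₂ − 2 = 51
p-value = P(T ≥ 2.87) ≈ 0.0030
Since p ≈ 0.0030 < α = 0.05, reject H0; the evidence is statistically significant.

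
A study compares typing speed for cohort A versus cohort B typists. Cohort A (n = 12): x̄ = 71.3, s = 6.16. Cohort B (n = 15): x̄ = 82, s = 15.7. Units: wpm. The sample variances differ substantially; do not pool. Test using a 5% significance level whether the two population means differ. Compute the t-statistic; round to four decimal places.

-2.4172

Let group 1 = cohort A, group 2 = cohort B. H0: μ_1 = μ_2; H1: μ_1 ≠ μ_2 (Welch's two-sample t-test, two-sided).
t = (x̄_1 − x̄_2)/√(s_1²/n_1 + s_2²/n_2) = (71.3 − 82)/√(6.16²/12 + 15.7²/15) = -2.4172
Welch–Satterthwaite df ≈ 19.01
Two-sided p-value ≈ 0.0259
Since p ≈ 0.0259 < α = 0.05, reject H0; the data support H1.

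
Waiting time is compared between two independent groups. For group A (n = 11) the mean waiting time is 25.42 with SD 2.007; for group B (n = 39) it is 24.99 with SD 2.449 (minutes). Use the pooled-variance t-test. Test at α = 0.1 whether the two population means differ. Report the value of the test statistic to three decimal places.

Let group 1 = group A, group 2 = group B. H0: μ_1 = μ_2; H1: μ_1 ≠ μ_2 (two-sample pooled-variance t-test, two-sided).
s_p² = [(11−1)·2.007² + (39−1)·2.449²]/(11+39−2) = 5.58728
t = (25.42 − 24.99)/√[5.58728·(1/11 + 1/39)] = 0.533
df = n₁ + n₂ − 2 = 48
Two-sided p-value ≈ 0.5966
Since p ≈ 0.5966 > α = 0.1, fail to reject H0; the evidence is not statistically significant.

0.533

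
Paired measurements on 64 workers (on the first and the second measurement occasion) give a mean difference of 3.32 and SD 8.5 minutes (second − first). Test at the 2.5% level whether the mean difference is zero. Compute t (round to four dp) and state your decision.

t = 3.1247; reject H0

H0: μ_d = 0; H1: μ_d ≠ 0 (paired t-test on the differences, two-sided).
t = d̄/(s_d/√n) = 3.32/(8.5/√64) = 3.1247
df = n − 1 = 63
Two-sided p-value ≈ 0.0027
Since p ≈ 0.0027 < α = 0.025, reject H0; the data support H1.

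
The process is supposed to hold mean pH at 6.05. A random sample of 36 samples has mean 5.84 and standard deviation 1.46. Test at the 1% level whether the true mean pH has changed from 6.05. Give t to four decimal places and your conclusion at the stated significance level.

H0: μ = 6.05; H1: μ ≠ 6.05 (one-sample t-test, two-sided).
t = (x̄ − μ₀)/(s/√n) = (5.84 − 6.05)/(1.46/√36) = -0.8630
df = n − 1 = 35
Two-sided p-value ≈ 0.394
Since p ≈ 0.394 > α = 0.01, fail to reject H0; the evidence is not statistically significant.

t = -0.8630; fail to reject H0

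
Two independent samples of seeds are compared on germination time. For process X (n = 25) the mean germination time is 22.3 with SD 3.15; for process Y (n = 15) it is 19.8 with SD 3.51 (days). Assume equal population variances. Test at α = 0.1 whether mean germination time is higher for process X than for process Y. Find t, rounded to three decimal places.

2.329

Let group 1 = process X, group 2 = process Y. H0: μ_1 = μ_2; H1: μ_1 > μ_2 (two-sample pooled-variance t-test, right-tailed).
s_p² = [(25−1)·3.15² + (15−1)·3.51²]/(25+15−2) = 10.8058
t = (22.3 − 19.8)/√[10.8058·(1/25 + 1/15)] = 2.329
df = n₁ + n₂ − 2 = 38
p-value = P(T ≥ 2.329) ≈ 0.013
Since p ≈ 0.013 < α = 0.1, reject H0; the data support H1.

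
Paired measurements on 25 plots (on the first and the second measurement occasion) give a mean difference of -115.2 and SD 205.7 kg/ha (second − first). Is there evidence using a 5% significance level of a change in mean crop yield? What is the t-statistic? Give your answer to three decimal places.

H0: μ_d = 0; H1: μ_d ≠ 0 (paired t-test on the differences, two-sided).
t = d̄/(s_d/√n) = -115.2/(205.7/√25) = -2.800
df = n − 1 = 24
Two-sided p-value ≈ 0.010
Since p ≈ 0.010 < α = 0.05, reject H0; the evidence is statistically significant.

-2.800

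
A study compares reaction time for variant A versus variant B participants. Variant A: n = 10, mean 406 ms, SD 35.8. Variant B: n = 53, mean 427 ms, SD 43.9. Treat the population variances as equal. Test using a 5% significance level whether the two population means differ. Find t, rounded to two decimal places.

-1.42

Let group 1 = variant A, group 2 = variant B. H0: μ_1 = μ_2; H1: μ_1 ≠ μ_2 (two-sample pooled-variance t-test, two-sided).
s_p² = [(10−1)·35.8² + (53−1)·43.9²]/(10+53−2) = 1831.96
t = (406 − 427)/√[1831.96·(1/10 + 1/53)] = -1.42
df = n₁ + n₂ − 2 = 61
Two-sided p-value ≈ 0.160
Since p ≈ 0.160 > α = 0.05, fail to reject H0; the evidence is not statistically significant.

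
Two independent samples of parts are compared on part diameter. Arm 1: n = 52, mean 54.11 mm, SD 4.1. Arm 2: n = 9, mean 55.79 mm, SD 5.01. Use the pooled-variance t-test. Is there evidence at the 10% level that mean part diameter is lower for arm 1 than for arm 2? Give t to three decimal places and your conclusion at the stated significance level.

Let group 1 = arm 1, group 2 = arm 2. H0: μ_1 = μ_2; H1: μ_1 < μ_2 (two-sample pooled-variance t-test, left-tailed).
s_p² = [(52−1)·4.1² + (9−1)·5.01²]/(52+9−2) = 17.9341
t = (54.11 − 55.79)/√[17.9341·(1/52 + 1/9)] = -1.099
df = n₁ + n₂ − 2 = 59
p-value = P(T ≤ -1.099) ≈ 0.1382
Since p ≈ 0.1382 > α = 0.1, fail to reject H0; the evidence is not statistically significant.

t = -1.099; fail to reject H0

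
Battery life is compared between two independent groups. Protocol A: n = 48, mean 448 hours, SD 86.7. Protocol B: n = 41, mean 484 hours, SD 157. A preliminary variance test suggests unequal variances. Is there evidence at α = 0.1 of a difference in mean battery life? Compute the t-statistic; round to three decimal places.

-1.308

Let group 1 = protocol A, group 2 = protocol B. H0: μ_1 = μ_2; H1: μ_1 ≠ μ_2 (Welch's two-sample t-test, two-sided).
t = (x̄_1 − x̄_2)/√(s_1²/n_1 + s_2²/n_2) = (448 − 484)/√(86.7²/48 + 157²/41) = -1.308
Welch–Satterthwaite df ≈ 60.08
Two-sided p-value ≈ 0.196
Since p ≈ 0.196 > α = 0.1, fail to reject H0; the data do not provide sufficient evidence against H0.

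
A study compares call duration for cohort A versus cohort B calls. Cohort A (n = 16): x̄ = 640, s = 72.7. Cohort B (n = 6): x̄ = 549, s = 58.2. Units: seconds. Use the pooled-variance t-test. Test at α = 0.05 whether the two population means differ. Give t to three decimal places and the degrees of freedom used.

t = 2.741, df = 20

Let group 1 = cohort A, group 2 = cohort B. H0: μ_1 = μ_2; H1: μ_1 ≠ μ_2 (two-sample pooled-variance t-test, two-sided).
s_p² = [(16−1)·72.7² + (6−1)·58.2²]/(16+6−2) = 4810.78
t = (640 − 549)/√[4810.78·(1/16 + 1/6)] = 2.741
df = n₁ + n₂ − 2 = 20
Two-sided p-value ≈ 0.0126
Since p ≈ 0.0126 < α = 0.05, reject H0; the data support H1.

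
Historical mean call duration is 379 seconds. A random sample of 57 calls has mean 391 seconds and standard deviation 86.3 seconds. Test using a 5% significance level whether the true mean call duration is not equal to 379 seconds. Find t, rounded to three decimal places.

1.050

H0: μ = 379; H1: μ ≠ 379 (one-sample t-test, two-sided).
t = (x̄ − μ₀)/(s/√n) = (391 − 379)/(86.3/√57) = 1.050
df = n − 1 = 56
Two-sided p-value ≈ 0.298
Since p ≈ 0.298 > α = 0.05, fail to reject H0; the evidence is not statistically significant.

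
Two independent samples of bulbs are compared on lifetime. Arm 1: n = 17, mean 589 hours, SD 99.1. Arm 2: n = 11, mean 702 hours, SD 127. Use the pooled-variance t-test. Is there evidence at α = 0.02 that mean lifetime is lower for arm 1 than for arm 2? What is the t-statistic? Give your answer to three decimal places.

Let group 1 = arm 1, group 2 = arm 2. H0: μ_1 = μ_2; H1: μ_1 < μ_2 (two-sample pooled-variance t-test, left-tailed).
s_p² = [(17−1)·99.1² + (11−1)·127²]/(17+11−2) = 12247
t = (589 − 702)/√[12247·(1/17 + 1/11)] = -2.639
df = n₁ + n₂ − 2 = 26
p-value = P(T ≤ -2.639) ≈ 0.007
Since p ≈ 0.007 < α = 0.02, reject H0; the evidence is statistically significant.

-2.639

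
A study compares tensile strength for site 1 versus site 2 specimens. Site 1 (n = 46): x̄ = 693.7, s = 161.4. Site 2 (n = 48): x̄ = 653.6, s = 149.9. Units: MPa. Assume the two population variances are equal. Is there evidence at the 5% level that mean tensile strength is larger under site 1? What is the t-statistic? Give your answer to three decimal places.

Let group 1 = site 1, group 2 = site 2. H0: μ_1 = μ_2; H1: μ_1 > μ_2 (two-sample pooled-variance t-test, right-tailed).
s_p² = [(46−1)·161.4² + (48−1)·149.9²]/(46+48−2) = 24221.1
t = (693.7 − 653.6)/√[24221.1·(1/46 + 1/48)] = 1.249
df = n₁ + n₂ − 2 = 92
p-value = P(T ≥ 1.249) ≈ 0.1075
Since p ≈ 0.1075 > α = 0.05, fail to reject H0; the evidence is not statistically significant.

1.249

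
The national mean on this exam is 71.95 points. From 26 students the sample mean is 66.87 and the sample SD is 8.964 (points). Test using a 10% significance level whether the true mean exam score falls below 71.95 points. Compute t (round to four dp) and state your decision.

t = -2.8897; reject H0

H0: μ = 71.95; H1: μ < 71.95 (one-sample t-test, left-tailed).
t = (x̄ − μ₀)/(s/√n) = (66.87 − 71.95)/(8.964/√26) = -2.8897
df = n − 1 = 25
p-value = P(T ≤ -2.8897) ≈ 0.0039
Since p ≈ 0.0039 < α = 0.1, reject H0; the evidence is statistically significant.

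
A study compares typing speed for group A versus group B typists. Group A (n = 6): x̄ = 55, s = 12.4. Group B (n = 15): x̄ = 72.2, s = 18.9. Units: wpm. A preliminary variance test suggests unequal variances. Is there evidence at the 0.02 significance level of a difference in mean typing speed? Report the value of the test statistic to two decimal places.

-2.45

Let group 1 = group A, group 2 = group B. H0: μ_1 = μ_2; H1: μ_1 ≠ μ_2 (Welch's two-sample t-test, two-sided).
t = (x̄_1 − x̄_2)/√(s_1²/n_1 + s_2²/n_2) = (55 − 72.2)/√(12.4²/6 + 18.9²/15) = -2.45
Welch–Satterthwaite df ≈ 14.22
Two-sided p-value ≈ 0.0280
Since p ≈ 0.0280 > α = 0.02, fail to reject H0; the evidence is not statistically significant.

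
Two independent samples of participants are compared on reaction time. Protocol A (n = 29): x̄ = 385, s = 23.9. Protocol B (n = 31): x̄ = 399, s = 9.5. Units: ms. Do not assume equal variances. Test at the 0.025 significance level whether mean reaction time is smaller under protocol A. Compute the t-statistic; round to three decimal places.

Let group 1 = protocol A, group 2 = protocol B. H0: μ_1 = μ_2; H1: μ_1 < μ_2 (Welch's two-sample t-test, left-tailed).
t = (x̄_1 − x̄_2)/√(s_1²/n_1 + s_2²/n_2) = (385 − 399)/√(23.9²/29 + 9.5²/31) = -2.944
Welch–Satterthwaite df ≈ 36.15
p-value = P(T ≤ -2.944) ≈ 0.003
Since p ≈ 0.003 < α = 0.025, reject H0; the evidence is statistically significant.

-2.944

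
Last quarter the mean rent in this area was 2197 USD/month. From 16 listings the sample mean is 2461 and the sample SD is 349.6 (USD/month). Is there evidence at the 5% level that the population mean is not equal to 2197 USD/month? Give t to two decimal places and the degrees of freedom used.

H0: μ = 2197; H1: μ ≠ 2197 (one-sample t-test, two-sided).
t = (x̄ − μ₀)/(s/√n) = (2461 − 2197)/(349.6/√16) = 3.02
df = n − 1 = 15
Two-sided p-value ≈ 0.0086
Since p ≈ 0.0086 < α = 0.05, reject H0; the data support H1.

t = 3.02, df = 15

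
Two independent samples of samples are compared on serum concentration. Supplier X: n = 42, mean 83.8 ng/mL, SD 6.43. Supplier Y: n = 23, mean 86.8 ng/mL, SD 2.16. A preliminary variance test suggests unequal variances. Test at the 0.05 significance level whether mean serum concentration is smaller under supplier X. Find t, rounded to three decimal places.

-2.753

Let group 1 = supplier X, group 2 = supplier Y. H0: μ_1 = μ_2; H1: μ_1 < μ_2 (Welch's two-sample t-test, left-tailed).
t = (x̄_1 − x̄_2)/√(s_1²/n_1 + s_2²/n_2) = (83.8 − 86.8)/√(6.43²/42 + 2.16²/23) = -2.753
Welch–Satterthwaite df ≈ 55.26
p-value = P(T ≤ -2.753) ≈ 0.0040
Since p ≈ 0.0040 < α = 0.05, reject H0; the data support H1.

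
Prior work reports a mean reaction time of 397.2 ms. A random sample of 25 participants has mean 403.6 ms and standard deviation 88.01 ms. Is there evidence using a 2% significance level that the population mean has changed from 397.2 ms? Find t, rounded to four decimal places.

0.3636

H0: μ = 397.2; H1: μ ≠ 397.2 (one-sample t-test, two-sided).
t = (x̄ − μ₀)/(s/√n) = (403.6 − 397.2)/(88.01/√25) = 0.3636
df = n − 1 = 24
Two-sided p-value ≈ 0.7193
Since p ≈ 0.7193 > α = 0.02, fail to reject H0; the evidence is not statistically significant.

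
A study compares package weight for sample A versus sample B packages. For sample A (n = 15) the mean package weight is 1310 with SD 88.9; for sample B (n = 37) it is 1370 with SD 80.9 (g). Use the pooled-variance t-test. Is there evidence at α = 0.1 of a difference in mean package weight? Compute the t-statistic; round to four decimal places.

-2.3555

Let group 1 = sample A, group 2 = sample B. H0: μ_1 = μ_2; H1: μ_1 ≠ μ_2 (two-sample pooled-variance t-test, two-sided).
s_p² = [(15−1)·88.9² + (37−1)·80.9²]/(15+37−2) = 6925.16
t = (1310 − 1370)/√[6925.16·(1/15 + 1/37)] = -2.3555
df = n₁ + n₂ − 2 = 50
Two-sided p-value ≈ 0.0225
Since p ≈ 0.0225 < α = 0.1, reject H0; the evidence is statistically significant.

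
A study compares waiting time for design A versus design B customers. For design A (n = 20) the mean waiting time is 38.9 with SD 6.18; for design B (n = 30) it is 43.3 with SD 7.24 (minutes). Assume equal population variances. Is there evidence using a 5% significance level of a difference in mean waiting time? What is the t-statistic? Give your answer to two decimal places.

-2.23

Let group 1 = design A, group 2 = design B. H0: μ_1 = μ_2; H1: μ_1 ≠ μ_2 (two-sample pooled-variance t-test, two-sided).
s_p² = [(20−1)·6.18² + (30−1)·7.24²]/(20+30−2) = 46.7868
t = (38.9 − 43.3)/√[46.7868·(1/20 + 1/30)] = -2.23
df = n₁ + n₂ − 2 = 48
Two-sided p-value ≈ 0.0306
Since p ≈ 0.0306 < α = 0.05, reject H0; the evidence is statistically significant.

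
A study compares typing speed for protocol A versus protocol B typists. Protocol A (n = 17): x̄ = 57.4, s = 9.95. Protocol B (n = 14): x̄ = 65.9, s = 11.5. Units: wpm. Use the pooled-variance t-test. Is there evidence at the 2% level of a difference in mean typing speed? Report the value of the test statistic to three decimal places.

-2.207

Let group 1 = protocol A, group 2 = protocol B. H0: μ_1 = μ_2; H1: μ_1 ≠ μ_2 (two-sample pooled-variance t-test, two-sided).
s_p² = [(17−1)·9.95² + (14−1)·11.5²]/(17+14−2) = 113.907
t = (57.4 − 65.9)/√[113.907·(1/17 + 1/14)] = -2.207
df = n₁ + n₂ − 2 = 29
Two-sided p-value ≈ 0.035
Since p ≈ 0.035 > α = 0.02, fail to reject H0; the evidence is not statistically significant.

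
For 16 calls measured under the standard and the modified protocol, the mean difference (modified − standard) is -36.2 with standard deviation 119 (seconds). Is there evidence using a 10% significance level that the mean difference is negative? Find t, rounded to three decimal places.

-1.217

H0: μ_d = 0; H1: μ_d < 0 (paired t-test on the differences, left-tailed).
t = d̄/(s_d/√n) = -36.2/(119/√16) = -1.217
df = n − 1 = 15
p-value = P(T ≤ -1.217) ≈ 0.121
Since p ≈ 0.121 > α = 0.1, fail to reject H0; the data do not provide sufficient evidence against H0.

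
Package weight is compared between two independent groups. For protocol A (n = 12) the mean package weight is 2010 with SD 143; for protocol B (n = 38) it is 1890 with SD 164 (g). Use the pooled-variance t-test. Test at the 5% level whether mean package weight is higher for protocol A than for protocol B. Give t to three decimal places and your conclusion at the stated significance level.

Let group 1 = protocol A, group 2 = protocol B. H0: μ_1 = μ_2; H1: μ_1 > μ_2 (two-sample pooled-variance t-test, right-tailed).
s_p² = [(12−1)·143² + (38−1)·164²]/(12+38−2) = 25418.6
t = (2010 − 1890)/√[25418.6·(1/12 + 1/38)] = 2.273
df = n₁ + n₂ − 2 = 48
p-value = P(T ≥ 2.273) ≈ 0.014
Since p ≈ 0.014 < α = 0.05, reject H0; the data support H1.

t = 2.273; reject H0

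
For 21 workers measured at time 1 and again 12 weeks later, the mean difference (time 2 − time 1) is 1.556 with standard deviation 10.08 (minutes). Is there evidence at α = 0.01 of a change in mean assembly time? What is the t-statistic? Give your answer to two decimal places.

H0: μ_d = 0; H1: μ_d ≠ 0 (paired t-test on the differences, two-sided).
t = d̄/(s_d/√n) = 1.556/(10.08/√21) = 0.71
df = n − 1 = 20
Two-sided p-value ≈ 0.4875
Since p ≈ 0.4875 > α = 0.01, fail to reject H0; the evidence is not statistically significant.

0.71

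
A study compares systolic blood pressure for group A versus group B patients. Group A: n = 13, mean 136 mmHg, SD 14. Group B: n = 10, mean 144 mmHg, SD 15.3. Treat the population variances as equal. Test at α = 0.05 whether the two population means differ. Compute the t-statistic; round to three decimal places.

Let group 1 = group A, group 2 = group B. H0: μ_1 = μ_2; H1: μ_1 ≠ μ_2 (two-sample pooled-variance t-test, two-sided).
s_p² = [(13−1)·14² + (10−1)·15.3²]/(13+10−2) = 212.324
t = (136 − 144)/√[212.324·(1/13 + 1/10)] = -1.305
df = n₁ + n₂ − 2 = 21
Two-sided p-value ≈ 0.206
Since p ≈ 0.206 > α = 0.05, fail to reject H0; the data do not provide sufficient evidence against H0.

-1.305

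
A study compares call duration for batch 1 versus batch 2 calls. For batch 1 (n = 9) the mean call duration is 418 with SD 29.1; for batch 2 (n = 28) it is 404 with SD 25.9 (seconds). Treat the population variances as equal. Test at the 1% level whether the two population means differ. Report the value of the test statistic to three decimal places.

1.370

Let group 1 = batch 1, group 2 = batch 2. H0: μ_1 = μ_2; H1: μ_1 ≠ μ_2 (two-sample pooled-variance t-test, two-sided).
s_p² = [(9−1)·29.1² + (28−1)·25.9²]/(9+28−2) = 711.039
t = (418 − 404)/√[711.039·(1/9 + 1/28)] = 1.370
df = n₁ + n₂ − 2 = 35
Two-sided p-value ≈ 0.1794
Since p ≈ 0.1794 > α = 0.01, fail to reject H0; the evidence is not statistically significant.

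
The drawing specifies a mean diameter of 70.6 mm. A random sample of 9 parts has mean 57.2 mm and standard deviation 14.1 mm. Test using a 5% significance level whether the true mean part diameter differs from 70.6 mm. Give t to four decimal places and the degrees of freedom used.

t = -2.8511, df = 8

H0: μ = 70.6; H1: μ ≠ 70.6 (one-sample t-test, two-sided).
t = (x̄ − μ₀)/(s/√n) = (57.2 − 70.6)/(14.1/√9) = -2.8511
df = n − 1 = 8
Two-sided p-value ≈ 0.0214
Since p ≈ 0.0214 < α = 0.05, reject H0; the evidence is statistically significant.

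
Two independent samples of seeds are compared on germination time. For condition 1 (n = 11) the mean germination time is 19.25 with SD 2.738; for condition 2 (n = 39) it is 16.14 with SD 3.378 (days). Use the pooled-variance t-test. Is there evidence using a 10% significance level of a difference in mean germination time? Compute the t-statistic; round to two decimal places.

Let group 1 = condition 1, group 2 = condition 2. H0: μ_1 = μ_2; H1: μ_1 ≠ μ_2 (two-sample pooled-variance t-test, two-sided).
s_p² = [(11−1)·2.738² + (39−1)·3.378²]/(11+39−2) = 10.5954
t = (19.25 − 16.14)/√[10.5954·(1/11 + 1/39)] = 2.80
df = n₁ + n₂ − 2 = 48
Two-sided p-value ≈ 0.007
Since p ≈ 0.007 < α = 0.1, reject H0; the data support H1.

2.80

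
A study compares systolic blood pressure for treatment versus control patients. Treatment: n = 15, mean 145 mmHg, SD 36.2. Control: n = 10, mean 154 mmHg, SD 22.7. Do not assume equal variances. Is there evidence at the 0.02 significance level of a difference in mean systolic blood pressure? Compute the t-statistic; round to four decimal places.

Let group 1 = treatment, group 2 = control. H0: μ_1 = μ_2; H1: μ_1 ≠ μ_2 (Welch's two-sample t-test, two-sided).
t = (x̄_1 − x̄_2)/√(s_1²/n_1 + s_2²/n_2) = (145 − 154)/√(36.2²/15 + 22.7²/10) = -0.7637
Welch–Satterthwaite df ≈ 22.96
Two-sided p-value ≈ 0.453
Since p ≈ 0.453 > α = 0.02, fail to reject H0; the data do not provide sufficient evidence against H0.

-0.7637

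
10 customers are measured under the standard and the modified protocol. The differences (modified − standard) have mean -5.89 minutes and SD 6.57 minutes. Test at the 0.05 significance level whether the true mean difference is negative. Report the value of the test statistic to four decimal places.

-2.8350

H0: μ_d = 0; H1: μ_d < 0 (paired t-test on the differences, left-tailed).
t = d̄/(s_d/√n) = -5.89/(6.57/√10) = -2.8350
df = n − 1 = 9
p-value = P(T ≤ -2.8350) ≈ 0.010
Since p ≈ 0.010 < α = 0.05, reject H0; the data support H1.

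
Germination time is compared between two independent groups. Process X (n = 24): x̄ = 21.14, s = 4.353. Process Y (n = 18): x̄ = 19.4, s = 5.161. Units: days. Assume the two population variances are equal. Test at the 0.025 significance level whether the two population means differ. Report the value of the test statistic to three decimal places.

1.184

Let group 1 = process X, group 2 = process Y. H0: μ_1 = μ_2; H1: μ_1 ≠ μ_2 (two-sample pooled-variance t-test, two-sided).
s_p² = [(24−1)·4.353² + (18−1)·5.161²]/(24+18−2) = 22.2157
t = (21.14 − 19.4)/√[22.2157·(1/24 + 1/18)] = 1.184
df = n₁ + n₂ − 2 = 40
Two-sided p-value ≈ 0.243
Since p ≈ 0.243 > α = 0.025, fail to reject H0; the evidence is not statistically significant.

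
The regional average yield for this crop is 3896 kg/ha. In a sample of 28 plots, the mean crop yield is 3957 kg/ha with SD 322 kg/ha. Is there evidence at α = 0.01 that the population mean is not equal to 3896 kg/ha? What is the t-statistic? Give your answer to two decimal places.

1.00

H0: μ = 3896; H1: μ ≠ 3896 (one-sample t-test, two-sided).
t = (x̄ − μ₀)/(s/√n) = (3957 − 3896)/(322/√28) = 1.00
df = n − 1 = 27
Two-sided p-value ≈ 0.3250
Since p ≈ 0.3250 > α = 0.01, fail to reject H0; the evidence is not statistically significant.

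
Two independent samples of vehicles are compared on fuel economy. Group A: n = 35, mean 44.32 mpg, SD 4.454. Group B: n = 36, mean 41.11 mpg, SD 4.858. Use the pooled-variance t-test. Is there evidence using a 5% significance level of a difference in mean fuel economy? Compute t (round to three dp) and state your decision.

Let group 1 = group A, group 2 = group B. H0: μ_1 = μ_2; H1: μ_1 ≠ μ_2 (two-sample pooled-variance t-test, two-sided).
s_p² = [(35−1)·4.454² + (36−1)·4.858²]/(35+36−2) = 21.7464
t = (44.32 − 41.11)/√[21.7464·(1/35 + 1/36)] = 2.900
df = n₁ + n₂ − 2 = 69
Two-sided p-value ≈ 0.0050
Since p ≈ 0.0050 < α = 0.05, reject H0; the evidence is statistically significant.

t = 2.900; reject H0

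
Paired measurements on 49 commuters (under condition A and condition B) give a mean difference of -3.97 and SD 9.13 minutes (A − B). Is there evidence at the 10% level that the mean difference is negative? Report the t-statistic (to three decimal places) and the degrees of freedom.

H0: μ_d = 0; H1: μ_d < 0 (paired t-test on the differences, left-tailed).
t = d̄/(s_d/√n) = -3.97/(9.13/√49) = -3.044
df = n − 1 = 48
p-value = P(T ≤ -3.044) ≈ 0.0019
Since p ≈ 0.0019 < α = 0.1, reject H0; the evidence is statistically significant.

t = -3.044, df = 48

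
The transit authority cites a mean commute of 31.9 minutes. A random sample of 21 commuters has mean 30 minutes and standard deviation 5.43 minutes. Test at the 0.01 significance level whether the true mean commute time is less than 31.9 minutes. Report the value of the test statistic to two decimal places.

H0: μ = 31.9; H1: μ < 31.9 (one-sample t-test, left-tailed).
t = (x̄ − μ₀)/(s/√n) = (30 − 31.9)/(5.43/√21) = -1.60
df = n − 1 = 20
p-value = P(T ≤ -1.60) ≈ 0.0623
Since p ≈ 0.0623 > α = 0.01, fail to reject H0; the data do not provide sufficient evidence against H0.

-1.60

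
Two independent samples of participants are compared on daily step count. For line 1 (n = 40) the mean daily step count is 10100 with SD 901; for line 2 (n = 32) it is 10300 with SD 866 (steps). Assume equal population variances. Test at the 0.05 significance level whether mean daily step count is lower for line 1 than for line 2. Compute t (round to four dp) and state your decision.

t = -0.9521; fail to reject H0

Let group 1 = line 1, group 2 = line 2. H0: μ_1 = μ_2; H1: μ_1 < μ_2 (two-sample pooled-variance t-test, left-tailed).
s_p² = [(40−1)·901² + (32−1)·866²]/(40+32−2) = 784412
t = (10100 − 10300)/√[784412·(1/40 + 1/32)] = -0.9521
df = n₁ + n₂ − 2 = 70
p-value = P(T ≤ -0.9521) ≈ 0.1722
Since p ≈ 0.1722 > α = 0.05, fail to reject H0; the evidence is not statistically significant.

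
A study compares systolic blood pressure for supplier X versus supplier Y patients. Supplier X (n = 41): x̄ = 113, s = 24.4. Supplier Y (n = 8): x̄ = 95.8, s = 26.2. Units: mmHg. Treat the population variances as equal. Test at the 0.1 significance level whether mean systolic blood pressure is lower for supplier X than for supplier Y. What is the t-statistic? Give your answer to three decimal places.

1.803

Let group 1 = supplier X, group 2 = supplier Y. H0: μ_1 = μ_2; H1: μ_1 < μ_2 (two-sample pooled-variance t-test, left-tailed).
s_p² = [(41−1)·24.4² + (8−1)·26.2²]/(41+8−2) = 608.925
t = (113 − 95.8)/√[608.925·(1/41 + 1/8)] = 1.803
df = n₁ + n₂ − 2 = 47
p-value = P(T ≤ 1.803) ≈ 0.9611
Since p ≈ 0.9611 > α = 0.1, fail to reject H0; the data do not provide sufficient evidence against H0.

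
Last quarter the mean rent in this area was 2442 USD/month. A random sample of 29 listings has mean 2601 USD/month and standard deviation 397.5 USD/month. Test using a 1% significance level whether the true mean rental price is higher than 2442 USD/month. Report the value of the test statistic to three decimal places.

2.154

H0: μ = 2442; H1: μ > 2442 (one-sample t-test, right-tailed).
t = (x̄ − μ₀)/(s/√n) = (2601 − 2442)/(397.5/√29) = 2.154
df = n − 1 = 28
p-value = P(T ≥ 2.154) ≈ 0.0200
Since p ≈ 0.0200 > α = 0.01, fail to reject H0; the evidence is not statistically significant.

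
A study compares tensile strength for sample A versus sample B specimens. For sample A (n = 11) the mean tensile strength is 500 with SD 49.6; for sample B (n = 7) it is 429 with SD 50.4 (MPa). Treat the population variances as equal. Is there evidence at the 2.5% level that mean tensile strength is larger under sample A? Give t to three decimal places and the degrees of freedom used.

t = 2.943, df = 16

Let group 1 = sample A, group 2 = sample B. H0: μ_1 = μ_2; H1: μ_1 > μ_2 (two-sample pooled-variance t-test, right-tailed).
s_p² = [(11−1)·49.6² + (7−1)·50.4²]/(11+7−2) = 2490.16
t = (500 − 429)/√[2490.16·(1/11 + 1/7)] = 2.943
df = n₁ + n₂ − 2 = 16
p-value = P(T ≥ 2.943) ≈ 0.0048
Since p ≈ 0.0048 < α = 0.025, reject H0; the data support H1.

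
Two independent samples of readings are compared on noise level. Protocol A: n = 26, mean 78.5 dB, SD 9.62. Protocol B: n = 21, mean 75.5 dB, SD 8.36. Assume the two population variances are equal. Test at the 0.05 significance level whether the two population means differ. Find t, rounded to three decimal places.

1.126

Let group 1 = protocol A, group 2 = protocol B. H0: μ_1 = μ_2; H1: μ_1 ≠ μ_2 (two-sample pooled-variance t-test, two-sided).
s_p² = [(26−1)·9.62² + (21−1)·8.36²]/(26+21−2) = 82.4756
t = (78.5 − 75.5)/√[82.4756·(1/26 + 1/21)] = 1.126
df = n₁ + n₂ − 2 = 45
Two-sided p-value ≈ 0.2662
Since p ≈ 0.2662 > α = 0.05, fail to reject H0; the data do not provide sufficient evidence against H0.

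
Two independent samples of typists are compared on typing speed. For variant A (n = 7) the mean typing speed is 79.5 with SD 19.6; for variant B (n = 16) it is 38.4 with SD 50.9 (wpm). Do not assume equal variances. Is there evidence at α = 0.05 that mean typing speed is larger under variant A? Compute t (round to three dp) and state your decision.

Let group 1 = variant A, group 2 = variant B. H0: μ_1 = μ_2; H1: μ_1 > μ_2 (Welch's two-sample t-test, right-tailed).
t = (x̄_1 − x̄_2)/√(s_1²/n_1 + s_2²/n_2) = (79.5 − 38.4)/√(19.6²/7 + 50.9²/16) = 2.791
Welch–Satterthwaite df ≈ 20.89
p-value = P(T ≥ 2.791) ≈ 0.0055
Since p ≈ 0.0055 < α = 0.05, reject H0; the evidence is statistically significant.

t = 2.791; reject H0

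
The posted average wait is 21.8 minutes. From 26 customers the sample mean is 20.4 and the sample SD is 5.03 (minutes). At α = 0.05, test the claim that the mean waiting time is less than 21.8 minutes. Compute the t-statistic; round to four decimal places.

H0: μ = 21.8; H1: μ < 21.8 (one-sample t-test, left-tailed).
t = (x̄ − μ₀)/(s/√n) = (20.4 − 21.8)/(5.03/√26) = -1.4192
df = n − 1 = 25
p-value = P(T ≤ -1.4192) ≈ 0.084
Since p ≈ 0.084 > α = 0.05, fail to reject H0; the evidence is not statistically significant.

-1.4192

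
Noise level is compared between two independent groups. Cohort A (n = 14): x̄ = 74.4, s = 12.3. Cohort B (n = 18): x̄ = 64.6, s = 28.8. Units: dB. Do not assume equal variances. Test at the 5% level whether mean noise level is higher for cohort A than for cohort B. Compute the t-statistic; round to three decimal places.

Let group 1 = cohort A, group 2 = cohort B. H0: μ_1 = μ_2; H1: μ_1 > μ_2 (Welch's two-sample t-test, right-tailed).
t = (x̄_1 − x̄_2)/√(s_1²/n_1 + s_2²/n_2) = (74.4 − 64.6)/√(12.3²/14 + 28.8²/18) = 1.299
Welch–Satterthwaite df ≈ 24.17
p-value = P(T ≥ 1.299) ≈ 0.1030
Since p ≈ 0.1030 > α = 0.05, fail to reject H0; the evidence is not statistically significant.

1.299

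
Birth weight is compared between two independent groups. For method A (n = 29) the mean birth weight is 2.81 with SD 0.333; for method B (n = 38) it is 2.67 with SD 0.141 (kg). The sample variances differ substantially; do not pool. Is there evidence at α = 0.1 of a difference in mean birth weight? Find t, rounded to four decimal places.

2.1234

Let group 1 = method A, group 2 = method B. H0: μ_1 = μ_2; H1: μ_1 ≠ μ_2 (Welch's two-sample t-test, two-sided).
t = (x̄_1 − x̄_2)/√(s_1²/n_1 + s_2²/n_2) = (2.81 − 2.67)/√(0.333²/29 + 0.141²/38) = 2.1234
Welch–Satterthwaite df ≈ 35.68
Two-sided p-value ≈ 0.041
Since p ≈ 0.041 < α = 0.1, reject H0; the evidence is statistically significant.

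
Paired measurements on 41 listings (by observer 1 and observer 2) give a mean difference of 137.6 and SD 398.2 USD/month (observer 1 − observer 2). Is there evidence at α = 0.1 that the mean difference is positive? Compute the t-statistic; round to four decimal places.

H0: μ_d = 0; H1: μ_d > 0 (paired t-test on the differences, right-tailed).
t = d̄/(s_d/√n) = 137.6/(398.2/√41) = 2.2126
df = n − 1 = 40
p-value = P(T ≥ 2.2126) ≈ 0.016
Since p ≈ 0.016 < α = 0.1, reject H0; the data support H1.

2.2126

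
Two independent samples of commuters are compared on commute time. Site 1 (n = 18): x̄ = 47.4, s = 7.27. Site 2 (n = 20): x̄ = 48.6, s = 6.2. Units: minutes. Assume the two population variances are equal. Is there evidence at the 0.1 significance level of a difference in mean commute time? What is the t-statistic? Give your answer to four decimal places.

-0.5491

Let group 1 = site 1, group 2 = site 2. H0: μ_1 = μ_2; H1: μ_1 ≠ μ_2 (two-sample pooled-variance t-test, two-sided).
s_p² = [(18−1)·7.27² + (20−1)·6.2²]/(18+20−2) = 45.2461
t = (47.4 − 48.6)/√[45.2461·(1/18 + 1/20)] = -0.5491
df = n₁ + n₂ − 2 = 36
Two-sided p-value ≈ 0.5863
Since p ≈ 0.5863 > α = 0.1, fail to reject H0; the evidence is not statistically significant.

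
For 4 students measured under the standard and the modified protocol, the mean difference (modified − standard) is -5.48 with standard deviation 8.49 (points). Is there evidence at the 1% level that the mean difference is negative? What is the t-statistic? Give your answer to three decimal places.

-1.291

H0: μ_d = 0; H1: μ_d < 0 (paired t-test on the differences, left-tailed).
t = d̄/(s_d/√n) = -5.48/(8.49/√4) = -1.291
df = n − 1 = 3
p-value = P(T ≤ -1.291) ≈ 0.144
Since p ≈ 0.144 > α = 0.01, fail to reject H0; the data do not provide sufficient evidence against H0.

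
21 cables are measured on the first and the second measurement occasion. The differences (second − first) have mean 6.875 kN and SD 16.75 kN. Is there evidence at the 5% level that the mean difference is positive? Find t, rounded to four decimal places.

H0: μ_d = 0; H1: μ_d > 0 (paired t-test on the differences, right-tailed).
t = d̄/(s_d/√n) = 6.875/(16.75/√21) = 1.8809
df = n − 1 = 20
p-value = P(T ≥ 1.8809) ≈ 0.037
Since p ≈ 0.037 < α = 0.05, reject H0; the evidence is statistically significant.

1.8809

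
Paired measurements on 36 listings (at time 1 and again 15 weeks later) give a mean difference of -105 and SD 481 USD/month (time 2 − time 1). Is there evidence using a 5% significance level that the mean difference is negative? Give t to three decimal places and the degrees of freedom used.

H0: μ_d = 0; H1: μ_d < 0 (paired t-test on the differences, left-tailed).
t = d̄/(s_d/√n) = -105/(481/√36) = -1.310
df = n − 1 = 35
p-value = P(T ≤ -1.310) ≈ 0.099
Since p ≈ 0.099 > α = 0.05, fail to reject H0; the evidence is not statistically significant.

t = -1.310, df = 35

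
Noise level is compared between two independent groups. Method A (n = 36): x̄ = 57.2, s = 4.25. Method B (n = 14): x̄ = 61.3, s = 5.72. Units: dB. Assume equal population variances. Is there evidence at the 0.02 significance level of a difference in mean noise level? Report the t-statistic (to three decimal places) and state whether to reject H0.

t = -2.773; reject H0

Let group 1 = method A, group 2 = method B. H0: μ_1 = μ_2; H1: μ_1 ≠ μ_2 (two-sample pooled-variance t-test, two-sided).
s_p² = [(36−1)·4.25² + (14−1)·5.72²]/(36+14−2) = 22.0318
t = (57.2 − 61.3)/√[22.0318·(1/36 + 1/14)] = -2.773
df = n₁ + n₂ − 2 = 48
Two-sided p-value ≈ 0.0079
Since p ≈ 0.0079 < α = 0.02, reject H0; the evidence is statistically significant.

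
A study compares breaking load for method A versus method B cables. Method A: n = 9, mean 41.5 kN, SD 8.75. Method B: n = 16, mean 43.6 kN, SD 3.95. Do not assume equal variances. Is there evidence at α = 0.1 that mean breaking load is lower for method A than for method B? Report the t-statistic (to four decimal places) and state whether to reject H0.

t = -0.6820; fail to reject H0

Let group 1 = method A, group 2 = method B. H0: μ_1 = μ_2; H1: μ_1 < μ_2 (Welch's two-sample t-test, left-tailed).
t = (x̄_1 − x̄_2)/√(s_1²/n_1 + s_2²/n_2) = (41.5 − 43.6)/√(8.75²/9 + 3.95²/16) = -0.6820
Welch–Satterthwaite df ≈ 9.87
p-value = P(T ≤ -0.6820) ≈ 0.255
Since p ≈ 0.255 > α = 0.1, fail to reject H0; the data do not provide sufficient evidence against H0.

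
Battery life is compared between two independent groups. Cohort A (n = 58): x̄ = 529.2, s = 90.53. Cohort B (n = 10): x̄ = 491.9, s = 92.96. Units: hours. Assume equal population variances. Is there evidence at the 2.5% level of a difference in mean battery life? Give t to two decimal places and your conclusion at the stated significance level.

Let group 1 = cohort A, group 2 = cohort B. H0: μ_1 = μ_2; H1: μ_1 ≠ μ_2 (two-sample pooled-variance t-test, two-sided).
s_p² = [(58−1)·90.53² + (10−1)·92.96²]/(58+10−2) = 8256.48
t = (529.2 − 491.9)/√[8256.48·(1/58 + 1/10)] = 1.20
df = n₁ + n₂ − 2 = 66
Two-sided p-value ≈ 0.235
Since p ≈ 0.235 > α = 0.025, fail to reject H0; the data do not provide sufficient evidence against H0.

t = 1.20; fail to reject H0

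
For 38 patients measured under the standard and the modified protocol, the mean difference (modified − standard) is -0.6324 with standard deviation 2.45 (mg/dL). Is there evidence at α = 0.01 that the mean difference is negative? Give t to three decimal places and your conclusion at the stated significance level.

t = -1.591; fail to reject H0

H0: μ_d = 0; H1: μ_d < 0 (paired t-test on the differences, left-tailed).
t = d̄/(s_d/√n) = -0.6324/(2.45/√38) = -1.591
df = n − 1 = 37
p-value = P(T ≤ -1.591) ≈ 0.060
Since p ≈ 0.060 > α = 0.01, fail to reject H0; the evidence is not statistically significant.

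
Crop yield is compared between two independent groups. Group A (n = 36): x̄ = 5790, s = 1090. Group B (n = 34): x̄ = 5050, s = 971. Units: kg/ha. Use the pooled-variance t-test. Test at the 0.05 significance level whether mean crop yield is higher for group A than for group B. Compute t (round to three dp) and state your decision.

t = 2.993; reject H0

Let group 1 = group A, group 2 = group B. H0: μ_1 = μ_2; H1: μ_1 > μ_2 (two-sample pooled-variance t-test, right-tailed).
s_p² = [(36−1)·1090² + (34−1)·971²]/(36+34−2) = 1069080
t = (5790 − 5050)/√[1069080·(1/36 + 1/34)] = 2.993
df = n₁ + n₂ − 2 = 68
p-value = P(T ≥ 2.993) ≈ 0.0019
Since p ≈ 0.0019 < α = 0.05, reject H0; the data support H1.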